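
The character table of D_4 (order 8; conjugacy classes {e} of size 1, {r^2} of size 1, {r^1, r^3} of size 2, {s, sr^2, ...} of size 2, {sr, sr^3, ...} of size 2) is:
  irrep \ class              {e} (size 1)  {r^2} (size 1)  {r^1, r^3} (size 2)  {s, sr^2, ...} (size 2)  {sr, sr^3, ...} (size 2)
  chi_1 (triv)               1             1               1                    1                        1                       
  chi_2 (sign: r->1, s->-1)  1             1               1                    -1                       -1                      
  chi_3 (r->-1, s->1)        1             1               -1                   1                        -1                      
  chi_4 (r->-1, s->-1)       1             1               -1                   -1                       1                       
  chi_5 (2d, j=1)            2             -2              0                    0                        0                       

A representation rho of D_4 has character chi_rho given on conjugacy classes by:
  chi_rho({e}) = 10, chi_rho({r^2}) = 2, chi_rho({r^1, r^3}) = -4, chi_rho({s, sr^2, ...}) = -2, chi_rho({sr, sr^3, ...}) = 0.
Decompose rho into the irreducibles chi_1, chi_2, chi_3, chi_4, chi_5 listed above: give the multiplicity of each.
Multiplicities: chi_1: 0, chi_2: 1, chi_3: 2, chi_4: 3, chi_5: 2.

Use <chi_rho, chi> = (1/|G|) sum_C |C| * chi_rho(C) * conj(chi(C)) with |G| = 8 for each irreducible chi in the table:
  <chi_rho, chi_1> = (1/8)[1*(10)*conj(1) + 1*(2)*conj(1) + 2*(-4)*conj(1) + 2*(-2)*conj(1) + 2*(0)*conj(1)]
      = (1/8)[(10) + (2) + (-8) + (-4) + (0)] = 0/8 = 0
  <chi_rho, chi_2> = (1/8)[1*(10)*conj(1) + 1*(2)*conj(1) + 2*(-4)*conj(1) + 2*(-2)*conj(-1) + 2*(0)*conj(-1)]
      = (1/8)[(10) + (2) + (-8) + (4) + (0)] = 8/8 = 1
  <chi_rho, chi_3> = (1/8)[1*(10)*conj(1) + 1*(2)*conj(1) + 2*(-4)*conj(-1) + 2*(-2)*conj(1) + 2*(0)*conj(-1)]
      = (1/8)[(10) + (2) + (8) + (-4) + (0)] = 16/8 = 2
  <chi_rho, chi_4> = (1/8)[1*(10)*conj(1) + 1*(2)*conj(1) + 2*(-4)*conj(-1) + 2*(-2)*conj(-1) + 2*(0)*conj(1)]
      = (1/8)[(10) + (2) + (8) + (4) + (0)] = 24/8 = 3
  <chi_rho, chi_5> = (1/8)[1*(10)*conj(2) + 1*(2)*conj(-2) + 2*(-4)*conj(0) + 2*(-2)*conj(0) + 2*(0)*conj(0)]
      = (1/8)[(20) + (-4) + (0) + (0) + (0)] = 16/8 = 2
Dimension check: dim(rho) = sum (mult * dim) = 0*1 + 1*1 + 2*1 + 3*1 + 2*2 = 10 = chi_rho(e) = 10.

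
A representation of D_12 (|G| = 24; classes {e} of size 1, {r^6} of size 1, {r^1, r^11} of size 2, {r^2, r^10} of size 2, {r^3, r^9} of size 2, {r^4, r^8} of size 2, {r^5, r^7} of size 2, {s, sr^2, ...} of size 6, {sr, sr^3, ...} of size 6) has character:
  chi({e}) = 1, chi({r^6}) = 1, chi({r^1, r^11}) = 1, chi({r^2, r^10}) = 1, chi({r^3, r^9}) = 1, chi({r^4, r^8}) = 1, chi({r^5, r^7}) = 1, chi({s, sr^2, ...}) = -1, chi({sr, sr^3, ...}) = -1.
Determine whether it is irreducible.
Irreducible: <chi, chi> = 1.

Working: <chi, chi> = (1/|G|) sum_C |C| * |chi(C)|^2 = (1/24)[1*|1|^2 + 1*|1|^2 + 2*|1|^2 + 2*|1|^2 + 2*|1|^2 + 2*|1|^2 + 2*|1|^2 + 6*|-1|^2 + 6*|-1|^2]
  = (1/24)[(1) + (1) + (2) + (2) + (2) + (2) + (2) + (6) + (6)] = 24/24 = 1.
A character is irreducible iff <chi, chi> = 1, so this representation is irreducible.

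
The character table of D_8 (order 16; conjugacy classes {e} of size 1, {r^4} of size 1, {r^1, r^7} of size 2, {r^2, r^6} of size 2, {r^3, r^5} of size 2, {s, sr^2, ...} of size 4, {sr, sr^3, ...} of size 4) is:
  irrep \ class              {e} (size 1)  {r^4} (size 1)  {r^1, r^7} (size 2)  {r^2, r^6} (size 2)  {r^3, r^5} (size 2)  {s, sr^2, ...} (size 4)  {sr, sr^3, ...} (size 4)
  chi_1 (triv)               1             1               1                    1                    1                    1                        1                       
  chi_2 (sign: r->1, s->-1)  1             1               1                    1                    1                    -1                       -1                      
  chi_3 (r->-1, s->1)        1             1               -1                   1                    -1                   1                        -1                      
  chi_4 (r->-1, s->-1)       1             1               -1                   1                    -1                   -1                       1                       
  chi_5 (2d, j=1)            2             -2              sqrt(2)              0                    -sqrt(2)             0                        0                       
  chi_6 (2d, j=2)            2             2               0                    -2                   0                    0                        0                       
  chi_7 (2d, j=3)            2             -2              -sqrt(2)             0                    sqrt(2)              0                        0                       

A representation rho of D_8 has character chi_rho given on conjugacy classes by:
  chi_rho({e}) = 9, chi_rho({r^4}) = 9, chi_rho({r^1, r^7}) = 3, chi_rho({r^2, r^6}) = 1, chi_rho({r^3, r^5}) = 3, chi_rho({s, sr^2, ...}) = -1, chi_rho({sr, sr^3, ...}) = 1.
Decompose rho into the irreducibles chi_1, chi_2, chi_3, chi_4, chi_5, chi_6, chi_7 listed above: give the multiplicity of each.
Multiplicities: chi_1: 2, chi_2: 2, chi_3: 0, chi_4: 1, chi_5: 0, chi_6: 2, chi_7: 0.

Solution. Use <chi_rho, chi> = (1/|G|) sum_C |C| * chi_rho(C) * conj(chi(C)) with |G| = 16 for each irreducible chi in the table:
  <chi_rho, chi_1> = (1/16)[1*(9)*conj(1) + 1*(9)*conj(1) + 2*(3)*conj(1) + 2*(1)*conj(1) + 2*(3)*conj(1) + 4*(-1)*conj(1) + 4*(1)*conj(1)]
      = (1/16)[(9) + (9) + (6) + (2) + (6) + (-4) + (4)] = 32/16 = 2
  <chi_rho, chi_2> = (1/16)[1*(9)*conj(1) + 1*(9)*conj(1) + 2*(3)*conj(1) + 2*(1)*conj(1) + 2*(3)*conj(1) + 4*(-1)*conj(-1) + 4*(1)*conj(-1)]
      = (1/16)[(9) + (9) + (6) + (2) + (6) + (4) + (-4)] = 32/16 = 2
  <chi_rho, chi_3> = (1/16)[1*(9)*conj(1) + 1*(9)*conj(1) + 2*(3)*conj(-1) + 2*(1)*conj(1) + 2*(3)*conj(-1) + 4*(-1)*conj(1) + 4*(1)*conj(-1)]
      = (1/16)[(9) + (9) + (-6) + (2) + (-6) + (-4) + (-4)] = 0/16 = 0
  <chi_rho, chi_4> = (1/16)[1*(9)*conj(1) + 1*(9)*conj(1) + 2*(3)*conj(-1) + 2*(1)*conj(1) + 2*(3)*conj(-1) + 4*(-1)*conj(-1) + 4*(1)*conj(1)]
      = (1/16)[(9) + (9) + (-6) + (2) + (-6) + (4) + (4)] = 16/16 = 1
  <chi_rho, chi_5> = (1/16)[1*(9)*conj(2) + 1*(9)*conj(-2) + 2*(3)*conj(sqrt(2)) + 2*(1)*conj(0) + 2*(3)*conj(-sqrt(2)) + 4*(-1)*conj(0) + 4*(1)*conj(0)]
      = (1/16)[(18) + (-18) + (6*sqrt(2)) + (0) + (-6*sqrt(2)) + (0) + (0)] = 0/16 = 0
  <chi_rho, chi_6> = (1/16)[1*(9)*conj(2) + 1*(9)*conj(2) + 2*(3)*conj(0) + 2*(1)*conj(-2) + 2*(3)*conj(0) + 4*(-1)*conj(0) + 4*(1)*conj(0)]
      = (1/16)[(18) + (18) + (0) + (-4) + (0) + (0) + (0)] = 32/16 = 2
  <chi_rho, chi_7> = (1/16)[1*(9)*conj(2) + 1*(9)*conj(-2) + 2*(3)*conj(-sqrt(2)) + 2*(1)*conj(0) + 2*(3)*conj(sqrt(2)) + 4*(-1)*conj(0) + 4*(1)*conj(0)]
      = (1/16)[(18) + (-18) + (-6*sqrt(2)) + (0) + (6*sqrt(2)) + (0) + (0)] = 0/16 = 0
Dimension check: dim(rho) = sum (mult * dim) = 2*1 + 2*1 + 0*1 + 1*1 + 0*2 + 2*2 + 0*2 = 9 = chi_rho(e) = 9.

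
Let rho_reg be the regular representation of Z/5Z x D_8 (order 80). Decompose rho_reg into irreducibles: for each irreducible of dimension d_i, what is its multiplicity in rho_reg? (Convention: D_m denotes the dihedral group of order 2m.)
Each irreducible V_i of dimension d_i appears with multiplicity d_i, i.e. rho_reg = (direct sum over all irreducibles V_i) d_i V_i. The irreducible dimensions for Z/5Z x D_8 are 1, 1, 1, 1, 1, 1, 1, 1, 1, 1, 1, 1, 1, 1, 1, 1, 1, 1, 1, 1, 2, 2, 2, 2, 2, 2, 2, 2, 2, 2, 2, 2, 2, 2, 2: 20 irreducibles of dimension 1, each with multiplicity 1; 15 irreducibles of dimension 2, each with multiplicity 2. Total dimension 20*1*1 + 15*2*2 = 80 = |G|.

Solution. General theorem: in the regular representation of a finite group G, each irreducible appears with multiplicity equal to its dimension. Check: dim(rho_reg) = sum d_i^2 = 1 + 1 + 1 + 1 + 1 + 1 + 1 + 1 + 1 + 1 + 1 + 1 + 1 + 1 + 1 + 1 + 1 + 1 + 1 + 1 + 4 + 4 + 4 + 4 + 4 + 4 + 4 + 4 + 4 + 4 + 4 + 4 + 4 + 4 + 4 = 80 = |G|.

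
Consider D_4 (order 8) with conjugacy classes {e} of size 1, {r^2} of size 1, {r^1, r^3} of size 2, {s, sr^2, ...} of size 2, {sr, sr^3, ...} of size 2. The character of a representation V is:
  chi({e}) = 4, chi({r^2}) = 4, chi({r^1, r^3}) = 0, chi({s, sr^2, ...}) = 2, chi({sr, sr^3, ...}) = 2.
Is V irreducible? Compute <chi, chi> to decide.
Not irreducible (reducible): <chi, chi> = 6 > 1.

Proof sketch: <chi, chi> = (1/|G|) sum_C |C| * |chi(C)|^2 = (1/8)[1*|4|^2 + 1*|4|^2 + 2*|0|^2 + 2*|2|^2 + 2*|2|^2]
  = (1/8)[(16) + (16) + (0) + (8) + (8)] = 48/8 = 6.
A character is irreducible iff <chi, chi> = 1, so this representation is reducible.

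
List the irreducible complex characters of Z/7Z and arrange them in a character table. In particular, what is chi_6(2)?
Character table of Z/7Z (irreps indexed chi_0,...,chi_6 with chi_k(m) = zeta_7^(k*m), zeta_7 = exp(2*pi*i/7)):
  irrep \ class  {0} (size 1)  {1} (size 1)    {2} (size 1)    {3} (size 1)    {4} (size 1)    {5} (size 1)    {6} (size 1)  
  chi_0          1             1               1               1               1               1               1             
  chi_1          1             exp(2*I*pi/7)   exp(4*I*pi/7)   exp(6*I*pi/7)   exp(-6*I*pi/7)  exp(-4*I*pi/7)  exp(-2*I*pi/7)
  chi_2          1             exp(4*I*pi/7)   exp(-6*I*pi/7)  exp(-2*I*pi/7)  exp(2*I*pi/7)   exp(6*I*pi/7)   exp(-4*I*pi/7)
  chi_3          1             exp(6*I*pi/7)   exp(-2*I*pi/7)  exp(4*I*pi/7)   exp(-4*I*pi/7)  exp(2*I*pi/7)   exp(-6*I*pi/7)
  chi_4          1             exp(-6*I*pi/7)  exp(2*I*pi/7)   exp(-4*I*pi/7)  exp(4*I*pi/7)   exp(-2*I*pi/7)  exp(6*I*pi/7) 
  chi_5          1             exp(-4*I*pi/7)  exp(6*I*pi/7)   exp(2*I*pi/7)   exp(-2*I*pi/7)  exp(-6*I*pi/7)  exp(4*I*pi/7) 
  chi_6          1             exp(-2*I*pi/7)  exp(-4*I*pi/7)  exp(-6*I*pi/7)  exp(6*I*pi/7)   exp(4*I*pi/7)   exp(2*I*pi/7) 

Spot check: chi_6(2) = zeta_7^(6*2) = zeta_7^12 = exp(-4*I*pi/7).

Solution. Z/7Z is abelian, so all 7 irreducible complex representations are 1-dimensional. They are given by chi_k(m) = zeta_7^(k*m) for k = 0,...,6. Row orthogonality: sum_m chi_k(m) conj(chi_l(m)) = 7 * [k = l].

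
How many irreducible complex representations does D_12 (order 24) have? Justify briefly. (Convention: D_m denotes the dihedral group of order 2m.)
9

Reasoning: The number of irreducible complex representations of a finite group equals its number of conjugacy classes. D_12 has 9 conjugacy classes (n/2 + 3 for n even), so D_12 (order 24) has exactly 9 irreducible complex representations.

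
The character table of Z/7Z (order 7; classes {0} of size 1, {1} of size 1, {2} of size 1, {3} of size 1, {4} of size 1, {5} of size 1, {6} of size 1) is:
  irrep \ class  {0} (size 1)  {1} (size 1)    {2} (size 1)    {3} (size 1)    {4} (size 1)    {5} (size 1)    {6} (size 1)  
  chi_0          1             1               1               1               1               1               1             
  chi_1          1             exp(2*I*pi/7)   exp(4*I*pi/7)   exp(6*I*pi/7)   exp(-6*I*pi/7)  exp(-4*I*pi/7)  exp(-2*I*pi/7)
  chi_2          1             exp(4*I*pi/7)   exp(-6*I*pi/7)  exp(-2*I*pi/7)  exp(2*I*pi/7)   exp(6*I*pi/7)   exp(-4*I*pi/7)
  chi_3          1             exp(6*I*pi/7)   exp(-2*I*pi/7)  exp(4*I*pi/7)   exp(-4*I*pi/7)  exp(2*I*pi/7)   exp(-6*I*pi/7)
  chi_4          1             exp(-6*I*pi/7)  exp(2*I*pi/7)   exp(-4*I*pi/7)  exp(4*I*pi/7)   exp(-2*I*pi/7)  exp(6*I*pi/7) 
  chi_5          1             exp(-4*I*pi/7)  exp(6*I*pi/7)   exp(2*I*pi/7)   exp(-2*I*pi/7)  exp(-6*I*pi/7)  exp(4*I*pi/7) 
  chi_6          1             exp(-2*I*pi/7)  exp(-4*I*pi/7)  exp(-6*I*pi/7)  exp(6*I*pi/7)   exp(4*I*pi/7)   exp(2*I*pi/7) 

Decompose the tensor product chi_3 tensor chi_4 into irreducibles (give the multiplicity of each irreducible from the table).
chi_3 tensor chi_4 = chi_0 (all other irreducibles have multiplicity 0).

Argument: The character of a tensor product is the pointwise product (chi_3 * chi_4)(C) = chi_3(C) * chi_4(C):
  {0}: (1)*(1), {1}: (exp(6*I*pi/7))*(exp(-6*I*pi/7)), {2}: (exp(-2*I*pi/7))*(exp(2*I*pi/7)), {3}: (exp(4*I*pi/7))*(exp(-4*I*pi/7)), {4}: (exp(-4*I*pi/7))*(exp(4*I*pi/7)), {5}: (exp(2*I*pi/7))*(exp(-2*I*pi/7)), {6}: (exp(-6*I*pi/7))*(exp(6*I*pi/7))
so (chi_3 * chi_4) takes values
  {0} -> 1, {1} -> 1, {2} -> 1, {3} -> 1, {4} -> 1, {5} -> 1, {6} -> 1.
Now take the inner product of this character with each irreducible chi from the table, <chi_3*chi_4, chi> = (1/7) sum_C |C| (chi_3*chi_4)(C) conj(chi(C)):
  <chi_3*chi_4, chi_0> = (1/7)[1*(1)*conj(1) + 1*(1)*conj(1) + 1*(1)*conj(1) + 1*(1)*conj(1) + 1*(1)*conj(1) + 1*(1)*conj(1) + 1*(1)*conj(1)]
      = (1/7)[(1) + (1) + (1) + (1) + (1) + (1) + (1)] = 7/7 = 1
  <chi_3*chi_4, chi_1> = (1/7)[1*(1)*conj(1) + 1*(1)*conj(exp(2*I*pi/7)) + 1*(1)*conj(exp(4*I*pi/7)) + 1*(1)*conj(exp(6*I*pi/7)) + 1*(1)*conj(exp(-6*I*pi/7)) + 1*(1)*conj(exp(-4*I*pi/7)) + 1*(1)*conj(exp(-2*I*pi/7))]
      = (1/7)[(1) + (exp(-2*I*pi/7)) + (exp(-4*I*pi/7)) + (exp(-6*I*pi/7)) + (exp(6*I*pi/7)) + (exp(4*I*pi/7)) + (exp(2*I*pi/7))] = 0/7 = 0
  <chi_3*chi_4, chi_2> = (1/7)[1*(1)*conj(1) + 1*(1)*conj(exp(4*I*pi/7)) + 1*(1)*conj(exp(-6*I*pi/7)) + 1*(1)*conj(exp(-2*I*pi/7)) + 1*(1)*conj(exp(2*I*pi/7)) + 1*(1)*conj(exp(6*I*pi/7)) + 1*(1)*conj(exp(-4*I*pi/7))]
      = (1/7)[(1) + (exp(-4*I*pi/7)) + (exp(6*I*pi/7)) + (exp(2*I*pi/7)) + (exp(-2*I*pi/7)) + (exp(-6*I*pi/7)) + (exp(4*I*pi/7))] = 0/7 = 0
  <chi_3*chi_4, chi_3> = (1/7)[1*(1)*conj(1) + 1*(1)*conj(exp(6*I*pi/7)) + 1*(1)*conj(exp(-2*I*pi/7)) + 1*(1)*conj(exp(4*I*pi/7)) + 1*(1)*conj(exp(-4*I*pi/7)) + 1*(1)*conj(exp(2*I*pi/7)) + 1*(1)*conj(exp(-6*I*pi/7))]
      = (1/7)[(1) + (exp(-6*I*pi/7)) + (exp(2*I*pi/7)) + (exp(-4*I*pi/7)) + (exp(4*I*pi/7)) + (exp(-2*I*pi/7)) + (exp(6*I*pi/7))] = 0/7 = 0
  <chi_3*chi_4, chi_4> = (1/7)[1*(1)*conj(1) + 1*(1)*conj(exp(-6*I*pi/7)) + 1*(1)*conj(exp(2*I*pi/7)) + 1*(1)*conj(exp(-4*I*pi/7)) + 1*(1)*conj(exp(4*I*pi/7)) + 1*(1)*conj(exp(-2*I*pi/7)) + 1*(1)*conj(exp(6*I*pi/7))]
      = (1/7)[(1) + (exp(6*I*pi/7)) + (exp(-2*I*pi/7)) + (exp(4*I*pi/7)) + (exp(-4*I*pi/7)) + (exp(2*I*pi/7)) + (exp(-6*I*pi/7))] = 0/7 = 0
  <chi_3*chi_4, chi_5> = (1/7)[1*(1)*conj(1) + 1*(1)*conj(exp(-4*I*pi/7)) + 1*(1)*conj(exp(6*I*pi/7)) + 1*(1)*conj(exp(2*I*pi/7)) + 1*(1)*conj(exp(-2*I*pi/7)) + 1*(1)*conj(exp(-6*I*pi/7)) + 1*(1)*conj(exp(4*I*pi/7))]
      = (1/7)[(1) + (exp(4*I*pi/7)) + (exp(-6*I*pi/7)) + (exp(-2*I*pi/7)) + (exp(2*I*pi/7)) + (exp(6*I*pi/7)) + (exp(-4*I*pi/7))] = 0/7 = 0
  <chi_3*chi_4, chi_6> = (1/7)[1*(1)*conj(1) + 1*(1)*conj(exp(-2*I*pi/7)) + 1*(1)*conj(exp(-4*I*pi/7)) + 1*(1)*conj(exp(-6*I*pi/7)) + 1*(1)*conj(exp(6*I*pi/7)) + 1*(1)*conj(exp(4*I*pi/7)) + 1*(1)*conj(exp(2*I*pi/7))]
      = (1/7)[(1) + (exp(2*I*pi/7)) + (exp(4*I*pi/7)) + (exp(6*I*pi/7)) + (exp(-6*I*pi/7)) + (exp(-4*I*pi/7)) + (exp(-2*I*pi/7))] = 0/7 = 0
(Exp terms are combined using exp(i*s)*conj(exp(i*t)) = exp(i*(s-t)), and sums of them are collapsed using the identity that for every m > 1 the m distinct m-th roots of unity sum to 0, e.g. 1 + exp(2*I*pi/3) + exp(-2*I*pi/3) = 0.)
Hence the multiplicities are chi_0: 1. Dimension check: dim(chi_3)*dim(chi_4) = 1*1 = 1 and sum (mult * dim) = 1*1 = 1.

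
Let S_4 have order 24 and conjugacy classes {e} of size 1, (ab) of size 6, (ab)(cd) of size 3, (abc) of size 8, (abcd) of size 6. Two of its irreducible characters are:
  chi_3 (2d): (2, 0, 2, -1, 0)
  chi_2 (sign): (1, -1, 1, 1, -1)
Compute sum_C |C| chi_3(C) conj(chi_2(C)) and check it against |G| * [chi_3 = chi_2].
Sum = 0; so <chi_3, chi_2> = 0 (distinct irreducibles are orthogonal).

Derivation: Compute term by term over conjugacy classes (|C| * chi_3(C) * conj(chi_2(C))):
  1*(2)*conj(1) + 6*(0)*conj(-1) + 3*(2)*conj(1) + 8*(-1)*conj(1) + 6*(0)*conj(-1)
  = (2) + (0) + (6) + (-8) + (0)
  = 0.
Dividing by |G| = 24 gives 0/24 = 0, matching the row-orthogonality relation <chi_3, chi_2> = [chi_3 = chi_2].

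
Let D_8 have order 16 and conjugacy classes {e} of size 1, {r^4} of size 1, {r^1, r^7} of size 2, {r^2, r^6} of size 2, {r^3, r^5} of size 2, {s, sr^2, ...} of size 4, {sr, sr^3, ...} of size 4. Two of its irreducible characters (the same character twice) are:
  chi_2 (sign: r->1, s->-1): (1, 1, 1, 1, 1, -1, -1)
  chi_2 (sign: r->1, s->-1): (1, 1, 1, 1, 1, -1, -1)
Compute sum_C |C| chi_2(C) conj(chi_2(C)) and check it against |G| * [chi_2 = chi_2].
Sum = 16 = |G| = 16; so <chi_2, chi_2> = 1 (norm-1 confirms irreducibility).

Reasoning: Compute term by term over conjugacy classes (|C| * chi_2(C) * conj(chi_2(C))):
  1*(1)*conj(1) + 1*(1)*conj(1) + 2*(1)*conj(1) + 2*(1)*conj(1) + 2*(1)*conj(1) + 4*(-1)*conj(-1) + 4*(-1)*conj(-1)
  = (1) + (1) + (2) + (2) + (2) + (4) + (4)
  = 16.
Dividing by |G| = 16 gives 16/16 = 1, matching the row-orthogonality relation <chi_2, chi_2> = [chi_2 = chi_2].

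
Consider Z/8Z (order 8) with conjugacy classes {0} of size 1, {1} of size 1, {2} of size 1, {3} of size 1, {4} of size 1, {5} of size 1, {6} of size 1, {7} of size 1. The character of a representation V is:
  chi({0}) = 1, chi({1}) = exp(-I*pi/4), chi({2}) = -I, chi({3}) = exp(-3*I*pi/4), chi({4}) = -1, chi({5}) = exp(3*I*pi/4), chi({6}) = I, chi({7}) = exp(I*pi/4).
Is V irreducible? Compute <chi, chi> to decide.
Irreducible: <chi, chi> = 1.

Working: <chi, chi> = (1/|G|) sum_C |C| * |chi(C)|^2 = (1/8)[1*|1|^2 + 1*|exp(-I*pi/4)|^2 + 1*|-I|^2 + 1*|exp(-3*I*pi/4)|^2 + 1*|-1|^2 + 1*|exp(3*I*pi/4)|^2 + 1*|I|^2 + 1*|exp(I*pi/4)|^2]
  = (1/8)[(1) + (1) + (1) + (1) + (1) + (1) + (1) + (1)] = 8/8 = 1.
(Exp terms are combined using exp(i*s)*conj(exp(i*t)) = exp(i*(s-t)), and sums of them are collapsed using the identity that for every m > 1 the m distinct m-th roots of unity sum to 0, e.g. 1 + exp(2*I*pi/3) + exp(-2*I*pi/3) = 0.)
A character is irreducible iff <chi, chi> = 1, so this representation is irreducible.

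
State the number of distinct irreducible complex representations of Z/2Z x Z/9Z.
18

Solution. The number of irreducible complex representations of a finite group equals its number of conjugacy classes. Z/2Z x Z/9Z is abelian of order 18, so every element is its own conjugacy class: 18 classes, so Z/2Z x Z/9Z (order 18) has exactly 18 irreducible complex representations.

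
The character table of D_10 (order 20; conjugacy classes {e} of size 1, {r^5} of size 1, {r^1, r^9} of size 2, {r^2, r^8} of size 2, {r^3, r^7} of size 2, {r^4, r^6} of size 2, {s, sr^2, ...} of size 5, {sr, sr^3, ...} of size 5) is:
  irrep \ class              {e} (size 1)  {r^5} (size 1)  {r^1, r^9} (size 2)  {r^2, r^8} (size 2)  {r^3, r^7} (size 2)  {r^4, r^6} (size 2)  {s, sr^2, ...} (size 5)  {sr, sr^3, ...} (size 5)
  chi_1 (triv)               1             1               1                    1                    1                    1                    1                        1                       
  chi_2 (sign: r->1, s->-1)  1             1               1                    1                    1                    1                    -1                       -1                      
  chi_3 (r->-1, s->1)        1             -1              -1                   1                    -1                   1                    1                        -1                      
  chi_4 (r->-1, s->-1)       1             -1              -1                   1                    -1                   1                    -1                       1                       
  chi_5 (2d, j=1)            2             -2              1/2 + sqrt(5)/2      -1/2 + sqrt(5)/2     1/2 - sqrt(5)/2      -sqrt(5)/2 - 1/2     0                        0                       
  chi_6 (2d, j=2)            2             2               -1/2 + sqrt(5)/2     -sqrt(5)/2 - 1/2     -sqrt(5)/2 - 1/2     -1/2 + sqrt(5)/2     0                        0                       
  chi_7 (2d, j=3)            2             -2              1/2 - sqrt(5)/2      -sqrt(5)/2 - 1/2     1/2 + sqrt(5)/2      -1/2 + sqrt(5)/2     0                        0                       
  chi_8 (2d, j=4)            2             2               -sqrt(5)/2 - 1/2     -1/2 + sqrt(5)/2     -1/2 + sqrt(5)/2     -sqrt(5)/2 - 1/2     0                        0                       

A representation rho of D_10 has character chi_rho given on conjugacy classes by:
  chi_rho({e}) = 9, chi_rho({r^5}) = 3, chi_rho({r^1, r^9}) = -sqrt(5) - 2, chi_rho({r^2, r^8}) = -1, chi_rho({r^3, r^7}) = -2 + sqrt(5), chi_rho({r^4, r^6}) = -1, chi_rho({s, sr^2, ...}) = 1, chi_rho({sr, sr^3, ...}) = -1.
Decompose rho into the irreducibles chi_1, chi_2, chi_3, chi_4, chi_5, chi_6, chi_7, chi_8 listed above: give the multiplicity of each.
Multiplicities: chi_1: 0, chi_2: 0, chi_3: 1, chi_4: 0, chi_5: 0, chi_6: 1, chi_7: 1, chi_8: 2.

Use <chi_rho, chi> = (1/|G|) sum_C |C| * chi_rho(C) * conj(chi(C)) with |G| = 20 for each irreducible chi in the table:
  <chi_rho, chi_1> = (1/20)[1*(9)*conj(1) + 1*(3)*conj(1) + 2*(-sqrt(5) - 2)*conj(1) + 2*(-1)*conj(1) + 2*(-2 + sqrt(5))*conj(1) + 2*(-1)*conj(1) + 5*(1)*conj(1) + 5*(-1)*conj(1)]
      = (1/20)[(9) + (3) + (-2*sqrt(5) - 4) + (-2) + (-4 + 2*sqrt(5)) + (-2) + (5) + (-5)] = 0/20 = 0
  <chi_rho, chi_2> = (1/20)[1*(9)*conj(1) + 1*(3)*conj(1) + 2*(-sqrt(5) - 2)*conj(1) + 2*(-1)*conj(1) + 2*(-2 + sqrt(5))*conj(1) + 2*(-1)*conj(1) + 5*(1)*conj(-1) + 5*(-1)*conj(-1)]
      = (1/20)[(9) + (3) + (-2*sqrt(5) - 4) + (-2) + (-4 + 2*sqrt(5)) + (-2) + (-5) + (5)] = 0/20 = 0
  <chi_rho, chi_3> = (1/20)[1*(9)*conj(1) + 1*(3)*conj(-1) + 2*(-sqrt(5) - 2)*conj(-1) + 2*(-1)*conj(1) + 2*(-2 + sqrt(5))*conj(-1) + 2*(-1)*conj(1) + 5*(1)*conj(1) + 5*(-1)*conj(-1)]
      = (1/20)[(9) + (-3) + (4 + 2*sqrt(5)) + (-2) + (4 - 2*sqrt(5)) + (-2) + (5) + (5)] = 20/20 = 1
  <chi_rho, chi_4> = (1/20)[1*(9)*conj(1) + 1*(3)*conj(-1) + 2*(-sqrt(5) - 2)*conj(-1) + 2*(-1)*conj(1) + 2*(-2 + sqrt(5))*conj(-1) + 2*(-1)*conj(1) + 5*(1)*conj(-1) + 5*(-1)*conj(1)]
      = (1/20)[(9) + (-3) + (4 + 2*sqrt(5)) + (-2) + (4 - 2*sqrt(5)) + (-2) + (-5) + (-5)] = 0/20 = 0
  <chi_rho, chi_5> = (1/20)[1*(9)*conj(2) + 1*(3)*conj(-2) + 2*(-sqrt(5) - 2)*conj(1/2 + sqrt(5)/2) + 2*(-1)*conj(-1/2 + sqrt(5)/2) + 2*(-2 + sqrt(5))*conj(1/2 - sqrt(5)/2) + 2*(-1)*conj(-sqrt(5)/2 - 1/2) + 5*(1)*conj(0) + 5*(-1)*conj(0)]
      = (1/20)[(18) + (-6) + (-7 - 3*sqrt(5)) + (1 - sqrt(5)) + (-7 + 3*sqrt(5)) + (1 + sqrt(5)) + (0) + (0)] = 0/20 = 0
  <chi_rho, chi_6> = (1/20)[1*(9)*conj(2) + 1*(3)*conj(2) + 2*(-sqrt(5) - 2)*conj(-1/2 + sqrt(5)/2) + 2*(-1)*conj(-sqrt(5)/2 - 1/2) + 2*(-2 + sqrt(5))*conj(-sqrt(5)/2 - 1/2) + 2*(-1)*conj(-1/2 + sqrt(5)/2) + 5*(1)*conj(0) + 5*(-1)*conj(0)]
      = (1/20)[(18) + (6) + (-3 - sqrt(5)) + (1 + sqrt(5)) + (-3 + sqrt(5)) + (1 - sqrt(5)) + (0) + (0)] = 20/20 = 1
  <chi_rho, chi_7> = (1/20)[1*(9)*conj(2) + 1*(3)*conj(-2) + 2*(-sqrt(5) - 2)*conj(1/2 - sqrt(5)/2) + 2*(-1)*conj(-sqrt(5)/2 - 1/2) + 2*(-2 + sqrt(5))*conj(1/2 + sqrt(5)/2) + 2*(-1)*conj(-1/2 + sqrt(5)/2) + 5*(1)*conj(0) + 5*(-1)*conj(0)]
      = (1/20)[(18) + (-6) + (sqrt(5) + 3) + (1 + sqrt(5)) + (3 - sqrt(5)) + (1 - sqrt(5)) + (0) + (0)] = 20/20 = 1
  <chi_rho, chi_8> = (1/20)[1*(9)*conj(2) + 1*(3)*conj(2) + 2*(-sqrt(5) - 2)*conj(-sqrt(5)/2 - 1/2) + 2*(-1)*conj(-1/2 + sqrt(5)/2) + 2*(-2 + sqrt(5))*conj(-1/2 + sqrt(5)/2) + 2*(-1)*conj(-sqrt(5)/2 - 1/2) + 5*(1)*conj(0) + 5*(-1)*conj(0)]
      = (1/20)[(18) + (6) + (3*sqrt(5) + 7) + (1 - sqrt(5)) + (7 - 3*sqrt(5)) + (1 + sqrt(5)) + (0) + (0)] = 40/20 = 2
Dimension check: dim(rho) = sum (mult * dim) = 0*1 + 0*1 + 1*1 + 0*1 + 0*2 + 1*2 + 1*2 + 2*2 = 9 = chi_rho(e) = 9.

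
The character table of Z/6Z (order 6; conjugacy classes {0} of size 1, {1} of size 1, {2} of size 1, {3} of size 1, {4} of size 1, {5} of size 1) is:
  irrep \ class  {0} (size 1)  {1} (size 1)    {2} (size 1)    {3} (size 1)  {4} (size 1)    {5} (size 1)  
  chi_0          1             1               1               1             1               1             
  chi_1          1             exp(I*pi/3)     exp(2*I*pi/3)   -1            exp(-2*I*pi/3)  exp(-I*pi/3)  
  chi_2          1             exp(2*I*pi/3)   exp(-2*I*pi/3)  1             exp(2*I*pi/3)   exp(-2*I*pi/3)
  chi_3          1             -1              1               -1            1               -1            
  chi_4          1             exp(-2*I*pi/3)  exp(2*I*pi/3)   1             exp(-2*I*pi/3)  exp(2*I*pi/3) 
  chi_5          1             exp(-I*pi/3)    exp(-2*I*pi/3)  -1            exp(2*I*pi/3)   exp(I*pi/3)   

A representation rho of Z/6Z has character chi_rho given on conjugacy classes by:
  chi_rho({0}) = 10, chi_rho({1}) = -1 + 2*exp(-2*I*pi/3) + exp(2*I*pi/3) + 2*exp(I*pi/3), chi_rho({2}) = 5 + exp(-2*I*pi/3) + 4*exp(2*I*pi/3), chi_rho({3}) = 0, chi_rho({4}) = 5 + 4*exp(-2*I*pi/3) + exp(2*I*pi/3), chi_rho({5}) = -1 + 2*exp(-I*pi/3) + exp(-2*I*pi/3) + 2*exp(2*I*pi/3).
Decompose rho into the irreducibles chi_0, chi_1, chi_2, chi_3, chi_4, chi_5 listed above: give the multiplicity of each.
Multiplicities: chi_0: 2, chi_1: 2, chi_2: 1, chi_3: 3, chi_4: 2, chi_5: 0.

Proof sketch: Use <chi_rho, chi> = (1/|G|) sum_C |C| * chi_rho(C) * conj(chi(C)) with |G| = 6 for each irreducible chi in the table:
  <chi_rho, chi_0> = (1/6)[1*(10)*conj(1) + 1*(-1 + 2*exp(-2*I*pi/3) + exp(2*I*pi/3) + 2*exp(I*pi/3))*conj(1) + 1*(5 + exp(-2*I*pi/3) + 4*exp(2*I*pi/3))*conj(1) + 1*(0)*conj(1) + 1*(5 + 4*exp(-2*I*pi/3) + exp(2*I*pi/3))*conj(1) + 1*(-1 + 2*exp(-I*pi/3) + exp(-2*I*pi/3) + 2*exp(2*I*pi/3))*conj(1)]
      = (1/6)[(10) + (-1 + 2*exp(-2*I*pi/3) + exp(2*I*pi/3) + 2*exp(I*pi/3)) + (5 + exp(-2*I*pi/3) + 4*exp(2*I*pi/3)) + (0) + (5 + 4*exp(-2*I*pi/3) + exp(2*I*pi/3)) + (-1 + 2*exp(-I*pi/3) + exp(-2*I*pi/3) + 2*exp(2*I*pi/3))] = 12/6 = 2
  <chi_rho, chi_1> = (1/6)[1*(10)*conj(1) + 1*(-1 + 2*exp(-2*I*pi/3) + exp(2*I*pi/3) + 2*exp(I*pi/3))*conj(exp(I*pi/3)) + 1*(5 + exp(-2*I*pi/3) + 4*exp(2*I*pi/3))*conj(exp(2*I*pi/3)) + 1*(0)*conj(-1) + 1*(5 + 4*exp(-2*I*pi/3) + exp(2*I*pi/3))*conj(exp(-2*I*pi/3)) + 1*(-1 + 2*exp(-I*pi/3) + exp(-2*I*pi/3) + 2*exp(2*I*pi/3))*conj(exp(-I*pi/3))]
      = (1/6)[(10) + (-exp(-I*pi/3) + exp(I*pi/3)) + (4 + 5*exp(-2*I*pi/3) + exp(2*I*pi/3)) + (0) + (4 + exp(-2*I*pi/3) + 5*exp(2*I*pi/3)) + (-exp(I*pi/3) + exp(-I*pi/3))] = 12/6 = 2
  <chi_rho, chi_2> = (1/6)[1*(10)*conj(1) + 1*(-1 + 2*exp(-2*I*pi/3) + exp(2*I*pi/3) + 2*exp(I*pi/3))*conj(exp(2*I*pi/3)) + 1*(5 + exp(-2*I*pi/3) + 4*exp(2*I*pi/3))*conj(exp(-2*I*pi/3)) + 1*(0)*conj(1) + 1*(5 + 4*exp(-2*I*pi/3) + exp(2*I*pi/3))*conj(exp(2*I*pi/3)) + 1*(-1 + 2*exp(-I*pi/3) + exp(-2*I*pi/3) + 2*exp(2*I*pi/3))*conj(exp(-2*I*pi/3))]
      = (1/6)[(10) + (1 + 2*exp(-I*pi/3) - exp(-2*I*pi/3) + 2*exp(2*I*pi/3)) + (1 + 4*exp(-2*I*pi/3) + 5*exp(2*I*pi/3)) + (0) + (1 + 5*exp(-2*I*pi/3) + 4*exp(2*I*pi/3)) + (1 + 2*exp(-2*I*pi/3) - exp(2*I*pi/3) + 2*exp(I*pi/3))] = 6/6 = 1
  <chi_rho, chi_3> = (1/6)[1*(10)*conj(1) + 1*(-1 + 2*exp(-2*I*pi/3) + exp(2*I*pi/3) + 2*exp(I*pi/3))*conj(-1) + 1*(5 + exp(-2*I*pi/3) + 4*exp(2*I*pi/3))*conj(1) + 1*(0)*conj(-1) + 1*(5 + 4*exp(-2*I*pi/3) + exp(2*I*pi/3))*conj(1) + 1*(-1 + 2*exp(-I*pi/3) + exp(-2*I*pi/3) + 2*exp(2*I*pi/3))*conj(-1)]
      = (1/6)[(10) + (1 - 2*exp(I*pi/3) - exp(2*I*pi/3) - 2*exp(-2*I*pi/3)) + (5 + exp(-2*I*pi/3) + 4*exp(2*I*pi/3)) + (0) + (5 + 4*exp(-2*I*pi/3) + exp(2*I*pi/3)) + (1 - 2*exp(2*I*pi/3) - exp(-2*I*pi/3) - 2*exp(-I*pi/3))] = 18/6 = 3
  <chi_rho, chi_4> = (1/6)[1*(10)*conj(1) + 1*(-1 + 2*exp(-2*I*pi/3) + exp(2*I*pi/3) + 2*exp(I*pi/3))*conj(exp(-2*I*pi/3)) + 1*(5 + exp(-2*I*pi/3) + 4*exp(2*I*pi/3))*conj(exp(2*I*pi/3)) + 1*(0)*conj(1) + 1*(5 + 4*exp(-2*I*pi/3) + exp(2*I*pi/3))*conj(exp(-2*I*pi/3)) + 1*(-1 + 2*exp(-I*pi/3) + exp(-2*I*pi/3) + 2*exp(2*I*pi/3))*conj(exp(2*I*pi/3))]
      = (1/6)[(10) + (exp(-2*I*pi/3) - exp(2*I*pi/3)) + (4 + 5*exp(-2*I*pi/3) + exp(2*I*pi/3)) + (0) + (4 + exp(-2*I*pi/3) + 5*exp(2*I*pi/3)) + (exp(2*I*pi/3) - exp(-2*I*pi/3))] = 12/6 = 2
  <chi_rho, chi_5> = (1/6)[1*(10)*conj(1) + 1*(-1 + 2*exp(-2*I*pi/3) + exp(2*I*pi/3) + 2*exp(I*pi/3))*conj(exp(-I*pi/3)) + 1*(5 + exp(-2*I*pi/3) + 4*exp(2*I*pi/3))*conj(exp(-2*I*pi/3)) + 1*(0)*conj(-1) + 1*(5 + 4*exp(-2*I*pi/3) + exp(2*I*pi/3))*conj(exp(2*I*pi/3)) + 1*(-1 + 2*exp(-I*pi/3) + exp(-2*I*pi/3) + 2*exp(2*I*pi/3))*conj(exp(I*pi/3))]
      = (1/6)[(10) + (-1 + 2*exp(-I*pi/3) - exp(I*pi/3) + 2*exp(2*I*pi/3)) + (1 + 4*exp(-2*I*pi/3) + 5*exp(2*I*pi/3)) + (0) + (1 + 5*exp(-2*I*pi/3) + 4*exp(2*I*pi/3)) + (-1 + 2*exp(-2*I*pi/3) - exp(-I*pi/3) + 2*exp(I*pi/3))] = 0/6 = 0
(Exp terms are combined using exp(i*s)*conj(exp(i*t)) = exp(i*(s-t)), and sums of them are collapsed using the identity that for every m > 1 the m distinct m-th roots of unity sum to 0, e.g. 1 + exp(2*I*pi/3) + exp(-2*I*pi/3) = 0.)
Dimension check: dim(rho) = sum (mult * dim) = 2*1 + 2*1 + 1*1 + 3*1 + 2*1 + 0*1 = 10 = chi_rho(e) = 10.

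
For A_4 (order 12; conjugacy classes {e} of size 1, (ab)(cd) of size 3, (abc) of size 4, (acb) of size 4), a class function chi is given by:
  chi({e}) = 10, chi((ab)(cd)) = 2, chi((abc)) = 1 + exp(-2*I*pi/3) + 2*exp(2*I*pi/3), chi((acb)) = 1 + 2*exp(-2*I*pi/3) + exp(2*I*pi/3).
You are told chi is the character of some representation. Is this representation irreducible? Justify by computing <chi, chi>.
Not irreducible (reducible): <chi, chi> = 10 > 1.

<chi, chi> = (1/|G|) sum_C |C| * |chi(C)|^2 = (1/12)[1*|10|^2 + 3*|2|^2 + 4*|1 + exp(-2*I*pi/3) + 2*exp(2*I*pi/3)|^2 + 4*|1 + 2*exp(-2*I*pi/3) + exp(2*I*pi/3)|^2]
  = (1/12)[(100) + (12) + (4) + (4)] = 120/12 = 10.
(Exp terms are combined using exp(i*s)*conj(exp(i*t)) = exp(i*(s-t)), and sums of them are collapsed using the identity that for every m > 1 the m distinct m-th roots of unity sum to 0, e.g. 1 + exp(2*I*pi/3) + exp(-2*I*pi/3) = 0.)
A character is irreducible iff <chi, chi> = 1, so this representation is reducible.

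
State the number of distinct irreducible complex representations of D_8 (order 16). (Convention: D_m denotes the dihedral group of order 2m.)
7

Reasoning: The number of irreducible complex representations of a finite group equals its number of conjugacy classes. D_8 has 7 conjugacy classes (n/2 + 3 for n even), so D_8 (order 16) has exactly 7 irreducible complex representations.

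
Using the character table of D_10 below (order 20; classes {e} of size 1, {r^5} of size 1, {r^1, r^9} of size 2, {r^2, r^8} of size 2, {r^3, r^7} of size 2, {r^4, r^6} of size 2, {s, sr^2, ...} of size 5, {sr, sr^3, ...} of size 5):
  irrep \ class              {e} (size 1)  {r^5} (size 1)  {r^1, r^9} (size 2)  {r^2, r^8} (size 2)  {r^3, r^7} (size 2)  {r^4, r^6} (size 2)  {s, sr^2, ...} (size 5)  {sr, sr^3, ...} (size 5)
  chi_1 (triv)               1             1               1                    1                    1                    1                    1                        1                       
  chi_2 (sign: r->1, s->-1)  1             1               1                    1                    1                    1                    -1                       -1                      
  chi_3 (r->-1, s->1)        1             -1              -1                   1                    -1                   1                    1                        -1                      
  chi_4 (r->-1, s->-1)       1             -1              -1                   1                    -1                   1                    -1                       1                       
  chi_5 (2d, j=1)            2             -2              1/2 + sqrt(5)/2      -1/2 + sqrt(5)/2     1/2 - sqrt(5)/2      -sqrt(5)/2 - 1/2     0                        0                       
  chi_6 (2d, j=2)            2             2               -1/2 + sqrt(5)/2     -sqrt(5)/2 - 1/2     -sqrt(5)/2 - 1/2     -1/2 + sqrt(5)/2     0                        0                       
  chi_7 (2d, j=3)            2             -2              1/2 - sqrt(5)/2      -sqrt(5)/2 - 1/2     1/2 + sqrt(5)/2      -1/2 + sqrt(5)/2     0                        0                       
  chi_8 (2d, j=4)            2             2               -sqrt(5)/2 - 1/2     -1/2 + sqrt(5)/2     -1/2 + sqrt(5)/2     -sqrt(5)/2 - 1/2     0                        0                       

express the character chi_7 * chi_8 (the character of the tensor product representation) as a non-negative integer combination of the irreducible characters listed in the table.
chi_7 tensor chi_8 = chi_5 + chi_7 (all other irreducibles have multiplicity 0).

Details: The character of a tensor product is the pointwise product (chi_7 * chi_8)(C) = chi_7(C) * chi_8(C):
  {e}: (2)*(2), {r^5}: (-2)*(2), {r^1, r^9}: (1/2 - sqrt(5)/2)*(-sqrt(5)/2 - 1/2), {r^2, r^8}: (-sqrt(5)/2 - 1/2)*(-1/2 + sqrt(5)/2), {r^3, r^7}: (1/2 + sqrt(5)/2)*(-1/2 + sqrt(5)/2), {r^4, r^6}: (-1/2 + sqrt(5)/2)*(-sqrt(5)/2 - 1/2), {s, sr^2, ...}: (0)*(0), {sr, sr^3, ...}: (0)*(0)
so (chi_7 * chi_8) takes values
  {e} -> 4, {r^5} -> -4, {r^1, r^9} -> 1, {r^2, r^8} -> -1, {r^3, r^7} -> 1, {r^4, r^6} -> -1, {s, sr^2, ...} -> 0, {sr, sr^3, ...} -> 0.
Now take the inner product of this character with each irreducible chi from the table, <chi_7*chi_8, chi> = (1/20) sum_C |C| (chi_7*chi_8)(C) conj(chi(C)):
  <chi_7*chi_8, chi_1> = (1/20)[1*(4)*conj(1) + 1*(-4)*conj(1) + 2*(1)*conj(1) + 2*(-1)*conj(1) + 2*(1)*conj(1) + 2*(-1)*conj(1) + 5*(0)*conj(1) + 5*(0)*conj(1)]
      = (1/20)[(4) + (-4) + (2) + (-2) + (2) + (-2) + (0) + (0)] = 0/20 = 0
  <chi_7*chi_8, chi_2> = (1/20)[1*(4)*conj(1) + 1*(-4)*conj(1) + 2*(1)*conj(1) + 2*(-1)*conj(1) + 2*(1)*conj(1) + 2*(-1)*conj(1) + 5*(0)*conj(-1) + 5*(0)*conj(-1)]
      = (1/20)[(4) + (-4) + (2) + (-2) + (2) + (-2) + (0) + (0)] = 0/20 = 0
  <chi_7*chi_8, chi_3> = (1/20)[1*(4)*conj(1) + 1*(-4)*conj(-1) + 2*(1)*conj(-1) + 2*(-1)*conj(1) + 2*(1)*conj(-1) + 2*(-1)*conj(1) + 5*(0)*conj(1) + 5*(0)*conj(-1)]
      = (1/20)[(4) + (4) + (-2) + (-2) + (-2) + (-2) + (0) + (0)] = 0/20 = 0
  <chi_7*chi_8, chi_4> = (1/20)[1*(4)*conj(1) + 1*(-4)*conj(-1) + 2*(1)*conj(-1) + 2*(-1)*conj(1) + 2*(1)*conj(-1) + 2*(-1)*conj(1) + 5*(0)*conj(-1) + 5*(0)*conj(1)]
      = (1/20)[(4) + (4) + (-2) + (-2) + (-2) + (-2) + (0) + (0)] = 0/20 = 0
  <chi_7*chi_8, chi_5> = (1/20)[1*(4)*conj(2) + 1*(-4)*conj(-2) + 2*(1)*conj(1/2 + sqrt(5)/2) + 2*(-1)*conj(-1/2 + sqrt(5)/2) + 2*(1)*conj(1/2 - sqrt(5)/2) + 2*(-1)*conj(-sqrt(5)/2 - 1/2) + 5*(0)*conj(0) + 5*(0)*conj(0)]
      = (1/20)[(8) + (8) + (1 + sqrt(5)) + (1 - sqrt(5)) + (1 - sqrt(5)) + (1 + sqrt(5)) + (0) + (0)] = 20/20 = 1
  <chi_7*chi_8, chi_6> = (1/20)[1*(4)*conj(2) + 1*(-4)*conj(2) + 2*(1)*conj(-1/2 + sqrt(5)/2) + 2*(-1)*conj(-sqrt(5)/2 - 1/2) + 2*(1)*conj(-sqrt(5)/2 - 1/2) + 2*(-1)*conj(-1/2 + sqrt(5)/2) + 5*(0)*conj(0) + 5*(0)*conj(0)]
      = (1/20)[(8) + (-8) + (-1 + sqrt(5)) + (1 + sqrt(5)) + (-sqrt(5) - 1) + (1 - sqrt(5)) + (0) + (0)] = 0/20 = 0
  <chi_7*chi_8, chi_7> = (1/20)[1*(4)*conj(2) + 1*(-4)*conj(-2) + 2*(1)*conj(1/2 - sqrt(5)/2) + 2*(-1)*conj(-sqrt(5)/2 - 1/2) + 2*(1)*conj(1/2 + sqrt(5)/2) + 2*(-1)*conj(-1/2 + sqrt(5)/2) + 5*(0)*conj(0) + 5*(0)*conj(0)]
      = (1/20)[(8) + (8) + (1 - sqrt(5)) + (1 + sqrt(5)) + (1 + sqrt(5)) + (1 - sqrt(5)) + (0) + (0)] = 20/20 = 1
  <chi_7*chi_8, chi_8> = (1/20)[1*(4)*conj(2) + 1*(-4)*conj(2) + 2*(1)*conj(-sqrt(5)/2 - 1/2) + 2*(-1)*conj(-1/2 + sqrt(5)/2) + 2*(1)*conj(-1/2 + sqrt(5)/2) + 2*(-1)*conj(-sqrt(5)/2 - 1/2) + 5*(0)*conj(0) + 5*(0)*conj(0)]
      = (1/20)[(8) + (-8) + (-sqrt(5) - 1) + (1 - sqrt(5)) + (-1 + sqrt(5)) + (1 + sqrt(5)) + (0) + (0)] = 0/20 = 0
Hence the multiplicities are chi_5: 1, chi_7: 1. Dimension check: dim(chi_7)*dim(chi_8) = 2*2 = 4 and sum (mult * dim) = 1*2 + 1*2 = 4.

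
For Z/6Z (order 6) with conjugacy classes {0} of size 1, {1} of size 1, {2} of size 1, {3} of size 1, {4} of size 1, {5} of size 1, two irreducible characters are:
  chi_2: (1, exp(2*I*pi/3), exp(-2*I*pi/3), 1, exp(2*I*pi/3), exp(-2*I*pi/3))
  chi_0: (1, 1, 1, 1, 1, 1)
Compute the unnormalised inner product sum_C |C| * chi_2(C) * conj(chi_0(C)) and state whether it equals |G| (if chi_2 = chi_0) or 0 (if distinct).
Sum = 0; so <chi_2, chi_0> = 0 (distinct irreducibles are orthogonal).

Details: Compute term by term over conjugacy classes (|C| * chi_2(C) * conj(chi_0(C))):
  1*(1)*conj(1) + 1*(exp(2*I*pi/3))*conj(1) + 1*(exp(-2*I*pi/3))*conj(1) + 1*(1)*conj(1) + 1*(exp(2*I*pi/3))*conj(1) + 1*(exp(-2*I*pi/3))*conj(1)
  = (1) + (exp(2*I*pi/3)) + (exp(-2*I*pi/3)) + (1) + (exp(2*I*pi/3)) + (exp(-2*I*pi/3))
  = 0.
(Exp terms are combined using exp(i*s)*conj(exp(i*t)) = exp(i*(s-t)), and sums of them are collapsed using the identity that for every m > 1 the m distinct m-th roots of unity sum to 0, e.g. 1 + exp(2*I*pi/3) + exp(-2*I*pi/3) = 0.)
Dividing by |G| = 6 gives 0/6 = 0, matching the row-orthogonality relation <chi_2, chi_0> = [chi_2 = chi_0].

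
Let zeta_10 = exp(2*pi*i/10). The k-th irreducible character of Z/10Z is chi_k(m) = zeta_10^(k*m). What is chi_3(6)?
chi_3(6) = zeta_10^18 = exp(-2*I*pi/5)

chi_3(6) = zeta_10^(3*6) = zeta_10^18. Since zeta_10^10 = 1, this equals zeta_10^8 = exp(2*pi*i*8/10) = exp(-2*I*pi/5).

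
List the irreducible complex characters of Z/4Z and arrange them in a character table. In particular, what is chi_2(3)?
Character table of Z/4Z (irreps indexed chi_0,...,chi_3 with chi_k(m) = zeta_4^(k*m), zeta_4 = exp(2*pi*i/4)):
  irrep \ class  {0} (size 1)  {1} (size 1)  {2} (size 1)  {3} (size 1)
  chi_0          1             1             1             1           
  chi_1          1             I             -1            -I          
  chi_2          1             -1            1             -1          
  chi_3          1             -I            -1            I           

Spot check: chi_2(3) = zeta_4^(2*3) = zeta_4^6 = -1.

Reasoning: Z/4Z is abelian, so all 4 irreducible complex representations are 1-dimensional. They are given by chi_k(m) = zeta_4^(k*m) for k = 0,...,3. Row orthogonality: sum_m chi_k(m) conj(chi_l(m)) = 4 * [k = l].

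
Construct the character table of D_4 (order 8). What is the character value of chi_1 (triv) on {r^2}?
Conjugacy classes: {e} of size 1, {r^2} of size 1, {r^1, r^3} of size 2, {s, sr^2, ...} of size 2, {sr, sr^3, ...} of size 2.
Character table:
  irrep \ class              {e} (size 1)  {r^2} (size 1)  {r^1, r^3} (size 2)  {s, sr^2, ...} (size 2)  {sr, sr^3, ...} (size 2)
  chi_1 (triv)               1             1               1                    1                        1                       
  chi_2 (sign: r->1, s->-1)  1             1               1                    -1                       -1                      
  chi_3 (r->-1, s->1)        1             1               -1                   1                        -1                      
  chi_4 (r->-1, s->-1)       1             1               -1                   -1                       1                       
  chi_5 (2d, j=1)            2             -2              0                    0                        0                       

Spot check: chi_1 (triv) on {r^2} = 1.

Argument: D_4 has order 2*4 = 8 with 5 conjugacy classes, hence 5 irreducibles. Sum of squared dims 1 + 1 + 1 + 1 + 4 = 8 = |G|. Linear characters come from the abelianisation; the 2-dimensional irreps have character r^k -> 2*cos(2*pi*j*k/4), reflections -> 0.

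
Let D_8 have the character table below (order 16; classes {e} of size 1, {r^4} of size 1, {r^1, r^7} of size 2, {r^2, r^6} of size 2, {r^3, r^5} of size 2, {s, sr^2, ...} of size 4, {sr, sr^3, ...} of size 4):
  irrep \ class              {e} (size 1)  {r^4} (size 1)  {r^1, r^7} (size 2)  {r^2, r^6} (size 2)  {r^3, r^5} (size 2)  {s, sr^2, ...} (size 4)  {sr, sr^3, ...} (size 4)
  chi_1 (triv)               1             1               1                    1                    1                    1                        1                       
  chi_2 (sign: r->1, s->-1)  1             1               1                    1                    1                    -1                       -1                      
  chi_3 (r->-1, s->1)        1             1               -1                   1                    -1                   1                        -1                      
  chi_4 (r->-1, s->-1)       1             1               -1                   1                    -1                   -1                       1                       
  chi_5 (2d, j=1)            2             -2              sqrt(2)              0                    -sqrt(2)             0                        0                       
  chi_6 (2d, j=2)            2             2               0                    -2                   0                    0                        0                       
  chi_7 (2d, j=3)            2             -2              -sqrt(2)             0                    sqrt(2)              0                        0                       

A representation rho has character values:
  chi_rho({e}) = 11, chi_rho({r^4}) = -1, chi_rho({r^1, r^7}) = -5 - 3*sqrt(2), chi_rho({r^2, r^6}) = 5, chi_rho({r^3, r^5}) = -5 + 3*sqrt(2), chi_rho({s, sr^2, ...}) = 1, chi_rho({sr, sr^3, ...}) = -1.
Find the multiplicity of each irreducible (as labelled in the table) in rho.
Multiplicities: chi_1: 0, chi_2: 0, chi_3: 3, chi_4: 2, chi_5: 0, chi_6: 0, chi_7: 3.

Why: Use <chi_rho, chi> = (1/|G|) sum_C |C| * chi_rho(C) * conj(chi(C)) with |G| = 16 for each irreducible chi in the table:
  <chi_rho, chi_1> = (1/16)[1*(11)*conj(1) + 1*(-1)*conj(1) + 2*(-5 - 3*sqrt(2))*conj(1) + 2*(5)*conj(1) + 2*(-5 + 3*sqrt(2))*conj(1) + 4*(1)*conj(1) + 4*(-1)*conj(1)]
      = (1/16)[(11) + (-1) + (-10 - 6*sqrt(2)) + (10) + (-10 + 6*sqrt(2)) + (4) + (-4)] = 0/16 = 0
  <chi_rho, chi_2> = (1/16)[1*(11)*conj(1) + 1*(-1)*conj(1) + 2*(-5 - 3*sqrt(2))*conj(1) + 2*(5)*conj(1) + 2*(-5 + 3*sqrt(2))*conj(1) + 4*(1)*conj(-1) + 4*(-1)*conj(-1)]
      = (1/16)[(11) + (-1) + (-10 - 6*sqrt(2)) + (10) + (-10 + 6*sqrt(2)) + (-4) + (4)] = 0/16 = 0
  <chi_rho, chi_3> = (1/16)[1*(11)*conj(1) + 1*(-1)*conj(1) + 2*(-5 - 3*sqrt(2))*conj(-1) + 2*(5)*conj(1) + 2*(-5 + 3*sqrt(2))*conj(-1) + 4*(1)*conj(1) + 4*(-1)*conj(-1)]
      = (1/16)[(11) + (-1) + (6*sqrt(2) + 10) + (10) + (10 - 6*sqrt(2)) + (4) + (4)] = 48/16 = 3
  <chi_rho, chi_4> = (1/16)[1*(11)*conj(1) + 1*(-1)*conj(1) + 2*(-5 - 3*sqrt(2))*conj(-1) + 2*(5)*conj(1) + 2*(-5 + 3*sqrt(2))*conj(-1) + 4*(1)*conj(-1) + 4*(-1)*conj(1)]
      = (1/16)[(11) + (-1) + (6*sqrt(2) + 10) + (10) + (10 - 6*sqrt(2)) + (-4) + (-4)] = 32/16 = 2
  <chi_rho, chi_5> = (1/16)[1*(11)*conj(2) + 1*(-1)*conj(-2) + 2*(-5 - 3*sqrt(2))*conj(sqrt(2)) + 2*(5)*conj(0) + 2*(-5 + 3*sqrt(2))*conj(-sqrt(2)) + 4*(1)*conj(0) + 4*(-1)*conj(0)]
      = (1/16)[(22) + (2) + (-10*sqrt(2) - 12) + (0) + (-12 + 10*sqrt(2)) + (0) + (0)] = 0/16 = 0
  <chi_rho, chi_6> = (1/16)[1*(11)*conj(2) + 1*(-1)*conj(2) + 2*(-5 - 3*sqrt(2))*conj(0) + 2*(5)*conj(-2) + 2*(-5 + 3*sqrt(2))*conj(0) + 4*(1)*conj(0) + 4*(-1)*conj(0)]
      = (1/16)[(22) + (-2) + (0) + (-20) + (0) + (0) + (0)] = 0/16 = 0
  <chi_rho, chi_7> = (1/16)[1*(11)*conj(2) + 1*(-1)*conj(-2) + 2*(-5 - 3*sqrt(2))*conj(-sqrt(2)) + 2*(5)*conj(0) + 2*(-5 + 3*sqrt(2))*conj(sqrt(2)) + 4*(1)*conj(0) + 4*(-1)*conj(0)]
      = (1/16)[(22) + (2) + (12 + 10*sqrt(2)) + (0) + (12 - 10*sqrt(2)) + (0) + (0)] = 48/16 = 3
Dimension check: dim(rho) = sum (mult * dim) = 0*1 + 0*1 + 3*1 + 2*1 + 0*2 + 0*2 + 3*2 = 11 = chi_rho(e) = 11.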